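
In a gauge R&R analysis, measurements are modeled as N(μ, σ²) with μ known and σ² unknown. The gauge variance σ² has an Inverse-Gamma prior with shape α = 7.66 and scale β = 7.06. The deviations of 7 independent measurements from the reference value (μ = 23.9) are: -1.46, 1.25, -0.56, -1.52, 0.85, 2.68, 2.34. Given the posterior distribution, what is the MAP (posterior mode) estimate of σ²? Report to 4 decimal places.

With known mean μ and an Inverse-Gamma(α, β) prior on σ², the Normal likelihood is conjugate: posterior is Inv-Gamma(α + n/2, β + Σ(xᵢ−μ)²/2).
Σ(xᵢ−μ)² = (-1.46)² + (1.25)² + (-0.56)² + (-1.52)² + (0.85)² + (2.68)² + (2.34)² = 19.6986.
Posterior: Inv-Gamma(7.66 + 7/2, 7.06 + 19.6986/2) = Inv-Gamma(11.16, 16.90930).
Mode = β/(α+1) = 16.90930/12.16 = 1.3906.

1.3906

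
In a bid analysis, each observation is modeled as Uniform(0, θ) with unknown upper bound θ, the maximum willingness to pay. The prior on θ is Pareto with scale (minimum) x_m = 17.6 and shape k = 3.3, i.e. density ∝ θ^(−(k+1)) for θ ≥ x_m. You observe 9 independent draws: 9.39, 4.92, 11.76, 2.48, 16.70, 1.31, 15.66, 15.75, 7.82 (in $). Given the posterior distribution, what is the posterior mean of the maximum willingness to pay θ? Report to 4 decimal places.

19.1575

A Pareto(scale x_m, shape k) prior on the upper bound θ of Uniform(0, θ) is conjugate: posterior is Pareto(max(x_m, max xᵢ), k + n).
Sample maximum = 16.70; prior scale x_m = 17.6 → posterior scale = max = 17.60.
Posterior shape = 3.3 + 9 = 12.3.
E[θ|data] = k·x_m/(k−1) = 12.3·17.60/11.3 = 19.1575.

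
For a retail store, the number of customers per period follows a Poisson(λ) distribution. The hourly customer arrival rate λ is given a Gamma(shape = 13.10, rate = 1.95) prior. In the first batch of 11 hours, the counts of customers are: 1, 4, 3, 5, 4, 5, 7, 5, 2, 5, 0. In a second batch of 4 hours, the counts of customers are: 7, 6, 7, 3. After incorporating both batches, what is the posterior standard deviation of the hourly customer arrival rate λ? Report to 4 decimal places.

With a Gamma(shape α, rate β) prior, the Poisson likelihood is conjugate: the posterior is Gamma(α + ΣXᵢ, β + n).
Batch 1: sum of counts S = 41 over n = 11 hours.
After batch 1: Gamma(α+S, β+n) = Gamma(13.10+41, 1.95+11) = Gamma(54.10, 12.95).
Batch 2: sum of counts S = 23 over n = 4 hours.
After batch 2: Gamma(α+S, β+n) = Gamma(54.10+23, 12.95+4) = Gamma(77.10, 16.95).
SD = √α/β = √77.10/16.95 = 0.5180.

0.5180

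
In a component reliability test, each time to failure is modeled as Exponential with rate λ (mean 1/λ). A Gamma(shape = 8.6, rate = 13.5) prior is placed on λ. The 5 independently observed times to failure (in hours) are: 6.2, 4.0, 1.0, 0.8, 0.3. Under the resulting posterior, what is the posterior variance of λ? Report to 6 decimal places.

With a Gamma(shape α, rate β) prior on the exponential rate λ, the posterior after n observations with total T = Σxᵢ is Gamma(α+n, β+T).
Sum of observations T = 12.3 hours; n = 5.
Posterior: Gamma(8.6+5, 13.5+12.3) = Gamma(13.6, 25.8).
Var = α/β² = 0.020431.

0.020431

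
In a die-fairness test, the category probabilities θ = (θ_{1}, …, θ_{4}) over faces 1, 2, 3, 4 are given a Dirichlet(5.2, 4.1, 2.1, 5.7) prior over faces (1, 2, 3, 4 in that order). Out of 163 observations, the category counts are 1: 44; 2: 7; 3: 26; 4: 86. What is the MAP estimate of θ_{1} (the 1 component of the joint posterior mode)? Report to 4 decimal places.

0.2737

The Dirichlet prior is conjugate to the Multinomial likelihood: each posterior αⱼ = prior αⱼ + observed count nⱼ.
Posterior concentration: (49.2, 11.1, 28.1, 91.7), total = 180.1.
Joint mode component: (α_{1}−1)/(Σα−K) = 48.2/176.1 = 0.2737.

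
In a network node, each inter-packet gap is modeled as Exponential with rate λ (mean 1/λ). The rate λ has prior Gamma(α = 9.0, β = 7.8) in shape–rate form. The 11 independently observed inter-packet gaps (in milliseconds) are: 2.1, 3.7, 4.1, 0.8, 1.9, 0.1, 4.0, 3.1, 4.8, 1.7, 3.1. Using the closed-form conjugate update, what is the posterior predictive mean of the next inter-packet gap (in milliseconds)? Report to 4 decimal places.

With a Gamma(shape α, rate β) prior on the exponential rate λ, the posterior after n observations with total T = Σxᵢ is Gamma(α+n, β+T).
Sum of observations T = 29.4 milliseconds; n = 11.
Posterior: Gamma(9.0+11, 7.8+29.4) = Gamma(20.0, 37.2).
The predictive distribution for the next observation is Lomax; its mean is β/(α−1) = 37.2/19.0 = 1.9579.

1.9579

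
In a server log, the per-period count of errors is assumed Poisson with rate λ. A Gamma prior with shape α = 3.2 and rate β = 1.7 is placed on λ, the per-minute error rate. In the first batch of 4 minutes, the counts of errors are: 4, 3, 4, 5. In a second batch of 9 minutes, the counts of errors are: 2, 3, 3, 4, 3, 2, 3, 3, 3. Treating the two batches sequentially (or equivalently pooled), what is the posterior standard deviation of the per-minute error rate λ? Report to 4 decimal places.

With a Gamma(shape α, rate β) prior, the Poisson likelihood is conjugate: the posterior is Gamma(α + ΣXᵢ, β + n).
Batch 1: sum of counts S = 16 over n = 4 minutes.
After batch 1: Gamma(α+S, β+n) = Gamma(3.2+16, 1.7+4) = Gamma(19.2, 5.7).
Batch 2: sum of counts S = 26 over n = 9 minutes.
After batch 2: Gamma(α+S, β+n) = Gamma(19.2+26, 5.7+9) = Gamma(45.2, 14.7).
SD = √α/β = √45.2/14.7 = 0.4574.

0.4574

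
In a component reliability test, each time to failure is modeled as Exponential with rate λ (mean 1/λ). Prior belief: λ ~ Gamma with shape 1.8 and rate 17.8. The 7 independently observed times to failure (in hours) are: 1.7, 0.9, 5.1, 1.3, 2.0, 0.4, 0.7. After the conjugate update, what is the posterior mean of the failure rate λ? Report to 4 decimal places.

With a Gamma(shape α, rate β) prior on the exponential rate λ, the posterior after n observations with total T = Σxᵢ is Gamma(α+n, β+T).
Sum of observations T = 12.1 hours; n = 7.
Posterior: Gamma(1.8+7, 17.8+12.1) = Gamma(8.8, 29.9).
Posterior mean of λ = α/β = 8.8/29.9 = 0.2943.

0.2943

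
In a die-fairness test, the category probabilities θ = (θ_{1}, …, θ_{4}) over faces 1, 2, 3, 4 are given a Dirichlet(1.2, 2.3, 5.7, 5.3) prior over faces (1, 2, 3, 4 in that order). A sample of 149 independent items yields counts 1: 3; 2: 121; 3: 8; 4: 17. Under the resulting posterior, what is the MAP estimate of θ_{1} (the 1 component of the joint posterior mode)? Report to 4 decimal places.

The Dirichlet prior is conjugate to the Multinomial likelihood: each posterior αⱼ = prior αⱼ + observed count nⱼ.
Posterior concentration: (4.2, 123.3, 13.7, 22.3), total = 163.5.
Joint mode component: (α_{1}−1)/(Σα−K) = 3.2/159.5 = 0.0201.

0.0201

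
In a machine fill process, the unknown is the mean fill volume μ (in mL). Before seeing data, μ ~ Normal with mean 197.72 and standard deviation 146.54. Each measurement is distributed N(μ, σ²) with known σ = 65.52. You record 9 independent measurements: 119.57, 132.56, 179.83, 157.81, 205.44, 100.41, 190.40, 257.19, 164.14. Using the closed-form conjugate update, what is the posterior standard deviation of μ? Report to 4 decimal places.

21.6014

For Normal data with known variance σ², a Normal(μ₀, σ₀²) prior on μ is conjugate. Posterior precision = 1/σ₀² + n/σ²; posterior mean is the precision-weighted average of μ₀ and x̄.
σ₀² = 146.54² = 21473.9716, σ² = 65.52² = 4292.8704; σ² + n·σ₀² = 4292.8704 + 9·21473.9716 = 197558.6148.
Posterior precision = 1/σ₀² + n/σ² = 1/21473.9716 + 9/4292.8704 = (σ² + n·σ₀²)/(σ₀²σ²) = 197558.6148/(21473.9716·4292.8704); posterior variance σₙ² = σ₀²σ²/(σ² + n·σ₀²) = 21473.9716·4292.8704/197558.6148 = 466.620892.
Posterior SD = √σₙ² = √(21473.9716·4292.8704/197558.6148) = 21.6014.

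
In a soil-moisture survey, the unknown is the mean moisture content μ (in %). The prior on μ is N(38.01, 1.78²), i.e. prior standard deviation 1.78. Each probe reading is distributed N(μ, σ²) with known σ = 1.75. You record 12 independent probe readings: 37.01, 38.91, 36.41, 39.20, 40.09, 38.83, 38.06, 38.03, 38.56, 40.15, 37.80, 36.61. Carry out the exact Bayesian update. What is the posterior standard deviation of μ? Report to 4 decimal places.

0.4860

For Normal data with known variance σ², a Normal(μ₀, σ₀²) prior on μ is conjugate. Posterior precision = 1/σ₀² + n/σ²; posterior mean is the precision-weighted average of μ₀ and x̄.
σ₀² = 1.78² = 3.1684, σ² = 1.75² = 3.0625; σ² + n·σ₀² = 3.0625 + 12·3.1684 = 41.0833.
Posterior precision = 1/σ₀² + n/σ² = 1/3.1684 + 12/3.0625 = (σ² + n·σ₀²)/(σ₀²σ²) = 41.0833/(3.1684·3.0625); posterior variance σₙ² = σ₀²σ²/(σ² + n·σ₀²) = 3.1684·3.0625/41.0833 = 0.236184.
Posterior SD = √σₙ² = √(3.1684·3.0625/41.0833) = 0.4860.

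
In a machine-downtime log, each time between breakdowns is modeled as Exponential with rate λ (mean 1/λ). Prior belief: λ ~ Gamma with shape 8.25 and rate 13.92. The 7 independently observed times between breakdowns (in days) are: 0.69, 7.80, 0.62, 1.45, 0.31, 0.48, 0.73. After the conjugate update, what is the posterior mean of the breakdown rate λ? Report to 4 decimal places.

With a Gamma(shape α, rate β) prior on the exponential rate λ, the posterior after n observations with total T = Σxᵢ is Gamma(α+n, β+T).
Sum of observations T = 12.08 days; n = 7.
Posterior: Gamma(8.25+7, 13.92+12.08) = Gamma(15.25, 26.00).
Posterior mean of λ = α/β = 15.25/26.00 = 0.5865.

0.5865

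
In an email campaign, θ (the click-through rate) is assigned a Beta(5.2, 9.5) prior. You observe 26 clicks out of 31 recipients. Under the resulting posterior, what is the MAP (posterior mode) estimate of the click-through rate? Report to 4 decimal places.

0.6911

The Beta prior is conjugate to a Binomial/Bernoulli likelihood; the update adds successes to α and failures to β.
Posterior: Beta(α+k, β+n−k) = Beta(5.2+26, 9.5+5) = Beta(31.2, 14.5).
Mode of Beta(a,b) for a,b>1 is (a−1)/(a+b−2) = 30.2/43.7 = 0.6911.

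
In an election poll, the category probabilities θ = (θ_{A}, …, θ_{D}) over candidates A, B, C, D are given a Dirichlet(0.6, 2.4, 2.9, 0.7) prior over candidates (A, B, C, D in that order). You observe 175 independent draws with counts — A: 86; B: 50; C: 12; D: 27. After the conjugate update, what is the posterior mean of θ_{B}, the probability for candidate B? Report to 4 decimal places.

0.2885

The Dirichlet prior is conjugate to the Multinomial likelihood: each posterior αⱼ = prior αⱼ + observed count nⱼ.
Posterior concentration: (86.6, 52.4, 14.9, 27.7), total = 181.6.
E[θ_{B}|data] = α_{B}/Σα = 52.4/181.6 = 0.2885.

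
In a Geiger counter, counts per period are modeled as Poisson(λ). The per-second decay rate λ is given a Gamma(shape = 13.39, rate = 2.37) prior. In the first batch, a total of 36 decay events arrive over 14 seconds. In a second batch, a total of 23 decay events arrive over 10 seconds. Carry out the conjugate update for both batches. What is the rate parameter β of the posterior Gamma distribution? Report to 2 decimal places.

With a Gamma(shape α, rate β) prior, the Poisson likelihood is conjugate: the posterior is Gamma(α + ΣXᵢ, β + n).
After batch 1: Gamma(α+S, β+n) = Gamma(13.39+36, 2.37+14) = Gamma(49.39, 16.37).
After batch 2: Gamma(α+S, β+n) = Gamma(49.39+23, 16.37+10) = Gamma(72.39, 26.37).
Posterior β = 26.37.

26.37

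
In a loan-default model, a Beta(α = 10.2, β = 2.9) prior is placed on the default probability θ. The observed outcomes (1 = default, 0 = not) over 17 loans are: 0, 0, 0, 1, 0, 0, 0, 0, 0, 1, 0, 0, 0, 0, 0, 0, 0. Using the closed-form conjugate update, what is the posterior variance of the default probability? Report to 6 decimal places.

The Beta prior is conjugate to a Binomial/Bernoulli likelihood; the update adds successes to α and failures to β.
Posterior: Beta(α+k, β+n−k) = Beta(10.2+2, 2.9+15) = Beta(12.2, 17.9).
Var = αβ/((α+β)²(α+β+1)) = 12.2·17.9/(30.1²·31.1) = 0.007750.

0.007750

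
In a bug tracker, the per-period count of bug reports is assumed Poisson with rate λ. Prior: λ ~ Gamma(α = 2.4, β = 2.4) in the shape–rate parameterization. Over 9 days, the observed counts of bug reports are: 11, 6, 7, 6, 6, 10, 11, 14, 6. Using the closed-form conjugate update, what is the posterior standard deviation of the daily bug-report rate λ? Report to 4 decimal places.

With a Gamma(shape α, rate β) prior, the Poisson likelihood is conjugate: the posterior is Gamma(α + ΣXᵢ, β + n).
Sum of counts S = 77 over n = 9 days.
Posterior: Gamma(α+S, β+n) = Gamma(2.4+77, 2.4+9) = Gamma(79.4, 11.4).
SD = √α/β = √79.4/11.4 = 0.7816.

0.7816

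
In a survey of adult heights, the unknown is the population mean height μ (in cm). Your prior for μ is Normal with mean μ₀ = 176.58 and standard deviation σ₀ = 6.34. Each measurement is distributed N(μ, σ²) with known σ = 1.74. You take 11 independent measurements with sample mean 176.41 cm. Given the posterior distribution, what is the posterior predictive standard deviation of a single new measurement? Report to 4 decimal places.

For Normal data with known variance σ², a Normal(μ₀, σ₀²) prior on μ is conjugate. Posterior precision = 1/σ₀² + n/σ²; posterior mean is the precision-weighted average of μ₀ and x̄.
σ₀² = 6.34² = 40.1956, σ² = 1.74² = 3.0276; σ² + n·σ₀² = 3.0276 + 11·40.1956 = 445.1792.
Posterior precision = 1/σ₀² + n/σ² = 1/40.1956 + 11/3.0276 = (σ² + n·σ₀²)/(σ₀²σ²) = 445.1792/(40.1956·3.0276); posterior variance σₙ² = σ₀²σ²/(σ² + n·σ₀²) = 40.1956·3.0276/445.1792 = 0.273365.
Predictive variance for one new observation = σₙ² + σ² = 40.1956·3.0276/445.1792 + 3.0276 = σ²·(σ₀² + 445.1792)/445.1792 = 3.0276·485.3748/445.1792 = 3.300965; SD = √(3.0276·485.3748/445.1792) = 1.8169.

1.8169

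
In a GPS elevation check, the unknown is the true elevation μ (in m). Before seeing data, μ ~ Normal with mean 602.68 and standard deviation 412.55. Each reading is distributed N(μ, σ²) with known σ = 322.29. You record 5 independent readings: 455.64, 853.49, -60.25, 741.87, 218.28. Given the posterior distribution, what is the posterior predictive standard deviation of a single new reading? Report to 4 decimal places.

349.8359

For Normal data with known variance σ², a Normal(μ₀, σ₀²) prior on μ is conjugate. Posterior precision = 1/σ₀² + n/σ²; posterior mean is the precision-weighted average of μ₀ and x̄.
σ₀² = 412.55² = 170197.5025, σ² = 322.29² = 103870.8441; σ² + n·σ₀² = 103870.8441 + 5·170197.5025 = 954858.3566.
Posterior precision = 1/σ₀² + n/σ² = 1/170197.5025 + 5/103870.8441 = (σ² + n·σ₀²)/(σ₀²σ²) = 954858.3566/(170197.5025·103870.8441); posterior variance σₙ² = σ₀²σ²/(σ² + n·σ₀²) = 170197.5025·103870.8441/954858.3566 = 18514.325320.
Predictive variance for one new observation = σₙ² + σ² = 170197.5025·103870.8441/954858.3566 + 103870.8441 = σ²·(σ₀² + 954858.3566)/954858.3566 = 103870.8441·1125055.8591/954858.3566 = 122385.169420; SD = √(103870.8441·1125055.8591/954858.3566) = 349.8359.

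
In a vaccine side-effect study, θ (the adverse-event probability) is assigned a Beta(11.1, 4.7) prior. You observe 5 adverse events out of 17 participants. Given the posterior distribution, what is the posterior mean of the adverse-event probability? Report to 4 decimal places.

The Beta prior is conjugate to a Binomial/Bernoulli likelihood; the update adds successes to α and failures to β.
Posterior: Beta(α+k, β+n−k) = Beta(11.1+5, 4.7+12) = Beta(16.1, 16.7).
Posterior mean = α/(α+β) = 16.1/32.8 = 0.4909.

0.4909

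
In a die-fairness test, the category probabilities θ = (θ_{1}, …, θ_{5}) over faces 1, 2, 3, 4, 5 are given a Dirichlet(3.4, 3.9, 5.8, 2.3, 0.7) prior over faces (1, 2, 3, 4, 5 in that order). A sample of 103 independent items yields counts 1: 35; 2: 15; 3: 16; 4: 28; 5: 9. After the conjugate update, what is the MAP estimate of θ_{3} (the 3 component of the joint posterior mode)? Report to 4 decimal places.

The Dirichlet prior is conjugate to the Multinomial likelihood: each posterior αⱼ = prior αⱼ + observed count nⱼ.
Posterior concentration: (38.4, 18.9, 21.8, 30.3, 9.7), total = 119.1.
Joint mode component: (α_{3}−1)/(Σα−K) = 20.8/114.1 = 0.1823.

0.1823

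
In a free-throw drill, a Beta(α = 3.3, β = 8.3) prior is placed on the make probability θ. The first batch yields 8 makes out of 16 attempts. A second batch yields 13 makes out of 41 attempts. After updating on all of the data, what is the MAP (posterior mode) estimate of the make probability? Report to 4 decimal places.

The Beta prior is conjugate to a Binomial/Bernoulli likelihood; the update adds successes to α and failures to β.
After batch 1: Beta(3.3+8, 8.3+8) = Beta(11.3, 16.3).
After batch 2: Beta(11.3+13, 16.3+28) = Beta(24.3, 44.3).
Mode of Beta(a,b) for a,b>1 is (a−1)/(a+b−2) = 23.3/66.6 = 0.3498.

0.3498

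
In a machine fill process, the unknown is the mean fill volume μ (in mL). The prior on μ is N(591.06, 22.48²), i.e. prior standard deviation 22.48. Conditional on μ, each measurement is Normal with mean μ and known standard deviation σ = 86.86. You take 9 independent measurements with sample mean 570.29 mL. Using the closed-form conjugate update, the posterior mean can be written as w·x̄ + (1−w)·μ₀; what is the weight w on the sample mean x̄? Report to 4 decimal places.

0.3761

For Normal data with known variance σ², a Normal(μ₀, σ₀²) prior on μ is conjugate. Posterior precision = 1/σ₀² + n/σ²; posterior mean is the precision-weighted average of μ₀ and x̄.
σ₀² = 22.48² = 505.3504, σ² = 86.86² = 7544.6596. Prior precision 1/σ₀² = 1/505.3504; data precision n/σ² = 9/7544.6596.
w = (n/σ²)/(1/σ₀² + n/σ²) = n·σ₀²/(σ² + n·σ₀²) = 9·505.3504/(7544.6596 + 9·505.3504) = 4548.1536/12092.8132 = 0.3761.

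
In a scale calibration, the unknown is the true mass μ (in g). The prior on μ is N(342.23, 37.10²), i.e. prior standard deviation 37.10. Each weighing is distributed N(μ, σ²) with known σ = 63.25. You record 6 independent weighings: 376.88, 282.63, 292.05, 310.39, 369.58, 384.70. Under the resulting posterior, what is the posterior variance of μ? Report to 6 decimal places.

449.172373

For Normal data with known variance σ², a Normal(μ₀, σ₀²) prior on μ is conjugate. Posterior precision = 1/σ₀² + n/σ²; posterior mean is the precision-weighted average of μ₀ and x̄.
σ₀² = 37.10² = 1376.41, σ² = 63.25² = 4000.5625; σ² + n·σ₀² = 4000.5625 + 6·1376.41 = 12259.0225.
Posterior precision = 1/σ₀² + n/σ² = 1/1376.41 + 6/4000.5625 = (σ² + n·σ₀²)/(σ₀²σ²) = 12259.0225/(1376.41·4000.5625); posterior variance σₙ² = σ₀²σ²/(σ² + n·σ₀²) = 1376.41·4000.5625/12259.0225 = 449.172373.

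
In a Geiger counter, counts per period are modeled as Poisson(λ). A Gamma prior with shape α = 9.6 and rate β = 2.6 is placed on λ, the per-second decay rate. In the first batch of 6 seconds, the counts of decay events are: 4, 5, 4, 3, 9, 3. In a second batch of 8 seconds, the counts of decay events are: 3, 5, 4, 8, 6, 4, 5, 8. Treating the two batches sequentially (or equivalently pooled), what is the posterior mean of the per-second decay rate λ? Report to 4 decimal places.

With a Gamma(shape α, rate β) prior, the Poisson likelihood is conjugate: the posterior is Gamma(α + ΣXᵢ, β + n).
Batch 1: sum of counts S = 28 over n = 6 seconds.
After batch 1: Gamma(α+S, β+n) = Gamma(9.6+28, 2.6+6) = Gamma(37.6, 8.6).
Batch 2: sum of counts S = 43 over n = 8 seconds.
After batch 2: Gamma(α+S, β+n) = Gamma(37.6+43, 8.6+8) = Gamma(80.6, 16.6).
Posterior mean = α/β = 80.6/16.6 = 4.8554.

4.8554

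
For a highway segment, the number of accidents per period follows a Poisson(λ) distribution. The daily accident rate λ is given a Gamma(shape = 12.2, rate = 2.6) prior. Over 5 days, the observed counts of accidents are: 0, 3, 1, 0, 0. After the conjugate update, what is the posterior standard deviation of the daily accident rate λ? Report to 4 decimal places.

0.5296

With a Gamma(shape α, rate β) prior, the Poisson likelihood is conjugate: the posterior is Gamma(α + ΣXᵢ, β + n).
Sum of counts S = 4 over n = 5 days.
Posterior: Gamma(α+S, β+n) = Gamma(12.2+4, 2.6+5) = Gamma(16.2, 7.6).
SD = √α/β = √16.2/7.6 = 0.5296.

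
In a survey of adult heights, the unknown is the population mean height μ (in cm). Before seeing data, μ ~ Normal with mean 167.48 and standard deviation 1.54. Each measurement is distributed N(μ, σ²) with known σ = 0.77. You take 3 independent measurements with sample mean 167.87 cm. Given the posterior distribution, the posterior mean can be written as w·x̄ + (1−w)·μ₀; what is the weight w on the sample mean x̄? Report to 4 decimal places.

0.9231

For Normal data with known variance σ², a Normal(μ₀, σ₀²) prior on μ is conjugate. Posterior precision = 1/σ₀² + n/σ²; posterior mean is the precision-weighted average of μ₀ and x̄.
σ₀² = 1.54² = 2.3716, σ² = 0.77² = 0.5929. Prior precision 1/σ₀² = 1/2.3716; data precision n/σ² = 3/0.5929.
w = (n/σ²)/(1/σ₀² + n/σ²) = n·σ₀²/(σ² + n·σ₀²) = 3·2.3716/(0.5929 + 3·2.3716) = 7.1148/7.7077 = 0.9231.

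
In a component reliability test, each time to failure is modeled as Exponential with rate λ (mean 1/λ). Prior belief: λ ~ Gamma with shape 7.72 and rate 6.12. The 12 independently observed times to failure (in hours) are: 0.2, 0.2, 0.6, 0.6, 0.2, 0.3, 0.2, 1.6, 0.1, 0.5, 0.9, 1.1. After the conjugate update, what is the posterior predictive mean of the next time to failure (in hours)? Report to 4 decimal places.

With a Gamma(shape α, rate β) prior on the exponential rate λ, the posterior after n observations with total T = Σxᵢ is Gamma(α+n, β+T).
Sum of observations T = 6.5 hours; n = 12.
Posterior: Gamma(7.72+12, 6.12+6.5) = Gamma(19.72, 12.62).
The predictive distribution for the next observation is Lomax; its mean is β/(α−1) = 12.62/18.72 = 0.6741.

0.6741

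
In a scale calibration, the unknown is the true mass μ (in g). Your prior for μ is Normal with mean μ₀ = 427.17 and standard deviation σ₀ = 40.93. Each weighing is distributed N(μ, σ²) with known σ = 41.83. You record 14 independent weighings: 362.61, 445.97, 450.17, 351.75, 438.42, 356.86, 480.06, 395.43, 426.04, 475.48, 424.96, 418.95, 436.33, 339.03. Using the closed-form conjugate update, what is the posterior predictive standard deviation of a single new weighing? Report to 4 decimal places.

43.1978

For Normal data with known variance σ², a Normal(μ₀, σ₀²) prior on μ is conjugate. Posterior precision = 1/σ₀² + n/σ²; posterior mean is the precision-weighted average of μ₀ and x̄.
σ₀² = 40.93² = 1675.2649, σ² = 41.83² = 1749.7489; σ² + n·σ₀² = 1749.7489 + 14·1675.2649 = 25203.4575.
Posterior precision = 1/σ₀² + n/σ² = 1/1675.2649 + 14/1749.7489 = (σ² + n·σ₀²)/(σ₀²σ²) = 25203.4575/(1675.2649·1749.7489); posterior variance σₙ² = σ₀²σ²/(σ² + n·σ₀²) = 1675.2649·1749.7489/25203.4575 = 116.305190.
Predictive variance for one new observation = σₙ² + σ² = 1675.2649·1749.7489/25203.4575 + 1749.7489 = σ²·(σ₀² + 25203.4575)/25203.4575 = 1749.7489·26878.7224/25203.4575 = 1866.054090; SD = √(1749.7489·26878.7224/25203.4575) = 43.1978.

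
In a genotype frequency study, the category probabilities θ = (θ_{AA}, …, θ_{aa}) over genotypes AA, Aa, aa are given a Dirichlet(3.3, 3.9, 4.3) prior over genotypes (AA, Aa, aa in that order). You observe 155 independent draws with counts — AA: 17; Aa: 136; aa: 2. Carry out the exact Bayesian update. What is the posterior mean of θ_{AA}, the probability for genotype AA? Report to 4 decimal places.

0.1219

The Dirichlet prior is conjugate to the Multinomial likelihood: each posterior αⱼ = prior αⱼ + observed count nⱼ.
Posterior concentration: (20.3, 139.9, 6.3), total = 166.5.
E[θ_{AA}|data] = α_{AA}/Σα = 20.3/166.5 = 0.1219.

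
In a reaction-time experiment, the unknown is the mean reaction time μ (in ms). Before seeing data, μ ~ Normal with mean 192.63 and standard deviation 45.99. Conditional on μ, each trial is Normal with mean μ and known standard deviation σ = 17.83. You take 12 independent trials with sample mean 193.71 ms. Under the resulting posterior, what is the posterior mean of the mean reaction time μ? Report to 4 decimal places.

193.6966

For Normal data with known variance σ², a Normal(μ₀, σ₀²) prior on μ is conjugate. Posterior precision = 1/σ₀² + n/σ²; posterior mean is the precision-weighted average of μ₀ and x̄.
n·x̄ = 12·193.71 = 2324.52.
σ₀² = 45.99² = 2115.0801, σ² = 17.83² = 317.9089; σ² + n·σ₀² = 317.9089 + 12·2115.0801 = 25698.8701.
Posterior mean = (μ₀/σ₀² + n·x̄/σ²)/(1/σ₀² + n/σ²) = (σ²·μ₀ + σ₀²·n·x̄)/(σ² + n·σ₀²) = (317.9089·192.63 + 2115.0801·2324.52)/25698.8701 = 4977784.785459/25698.8701 = 193.6966.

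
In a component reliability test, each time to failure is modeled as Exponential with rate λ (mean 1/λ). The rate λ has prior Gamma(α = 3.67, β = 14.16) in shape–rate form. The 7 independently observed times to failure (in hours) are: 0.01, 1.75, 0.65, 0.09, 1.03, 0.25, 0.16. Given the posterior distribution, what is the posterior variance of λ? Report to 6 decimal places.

0.032569

With a Gamma(shape α, rate β) prior on the exponential rate λ, the posterior after n observations with total T = Σxᵢ is Gamma(α+n, β+T).
Sum of observations T = 3.94 hours; n = 7.
Posterior: Gamma(3.67+7, 14.16+3.94) = Gamma(10.67, 18.10).
Var = α/β² = 0.032569.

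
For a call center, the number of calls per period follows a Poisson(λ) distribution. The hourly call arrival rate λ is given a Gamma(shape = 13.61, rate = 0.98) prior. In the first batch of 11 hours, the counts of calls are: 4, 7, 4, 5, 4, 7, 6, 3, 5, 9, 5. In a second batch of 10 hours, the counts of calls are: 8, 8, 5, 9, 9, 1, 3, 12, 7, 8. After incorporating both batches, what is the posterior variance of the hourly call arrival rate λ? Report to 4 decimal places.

0.2952

With a Gamma(shape α, rate β) prior, the Poisson likelihood is conjugate: the posterior is Gamma(α + ΣXᵢ, β + n).
Batch 1: sum of counts S = 59 over n = 11 hours.
After batch 1: Gamma(α+S, β+n) = Gamma(13.61+59, 0.98+11) = Gamma(72.61, 11.98).
Batch 2: sum of counts S = 70 over n = 10 hours.
After batch 2: Gamma(α+S, β+n) = Gamma(72.61+70, 11.98+10) = Gamma(142.61, 21.98).
Var = α/β² = 142.61/21.98² = 0.2952.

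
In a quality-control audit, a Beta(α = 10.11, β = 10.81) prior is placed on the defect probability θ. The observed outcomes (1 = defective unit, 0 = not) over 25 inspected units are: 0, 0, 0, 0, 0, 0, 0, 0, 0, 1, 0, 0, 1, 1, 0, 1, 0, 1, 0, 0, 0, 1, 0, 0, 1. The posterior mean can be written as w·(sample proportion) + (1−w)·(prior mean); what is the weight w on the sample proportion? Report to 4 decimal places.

The Beta prior is conjugate to a Binomial/Bernoulli likelihood; the update adds successes to α and failures to β.
Posterior mean = (α₀+k)/(α₀+β₀+n) = [n/(α₀+β₀+n)]·(k/n) + [(α₀+β₀)/(α₀+β₀+n)]·α₀/(α₀+β₀), so only n and the prior enter the weight.
The weight on the data is w = n/(α₀+β₀+n) = 25/(10.11+10.81+25) = 25/45.92 = 0.5444.

0.5444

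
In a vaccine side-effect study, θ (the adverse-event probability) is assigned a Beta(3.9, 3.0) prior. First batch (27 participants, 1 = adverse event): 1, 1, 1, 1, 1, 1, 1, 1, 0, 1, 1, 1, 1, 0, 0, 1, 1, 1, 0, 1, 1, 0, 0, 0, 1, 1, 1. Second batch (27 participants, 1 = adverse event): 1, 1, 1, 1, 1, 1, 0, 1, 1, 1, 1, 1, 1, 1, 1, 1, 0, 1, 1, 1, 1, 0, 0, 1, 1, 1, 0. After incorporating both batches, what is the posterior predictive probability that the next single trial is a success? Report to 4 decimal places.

0.7537

The Beta prior is conjugate to a Binomial/Bernoulli likelihood; the update adds successes to α and failures to β.
After batch 1: Beta(3.9+20, 3.0+7) = Beta(23.9, 10.0).
After batch 2: Beta(23.9+22, 10.0+5) = Beta(45.9, 15.0).
For a single future Bernoulli trial, P(success | data) = α/(α+β) = 0.7537.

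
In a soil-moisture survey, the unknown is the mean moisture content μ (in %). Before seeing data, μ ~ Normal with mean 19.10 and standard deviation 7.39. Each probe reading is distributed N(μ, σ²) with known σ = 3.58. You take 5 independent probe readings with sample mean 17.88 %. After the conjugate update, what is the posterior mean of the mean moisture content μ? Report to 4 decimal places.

17.9347

For Normal data with known variance σ², a Normal(μ₀, σ₀²) prior on μ is conjugate. Posterior precision = 1/σ₀² + n/σ²; posterior mean is the precision-weighted average of μ₀ and x̄.
n·x̄ = 5·17.88 = 89.4.
σ₀² = 7.39² = 54.6121, σ² = 3.58² = 12.8164; σ² + n·σ₀² = 12.8164 + 5·54.6121 = 285.8769.
Posterior mean = (μ₀/σ₀² + n·x̄/σ²)/(1/σ₀² + n/σ²) = (σ²·μ₀ + σ₀²·n·x̄)/(σ² + n·σ₀²) = (12.8164·19.10 + 54.6121·89.4)/285.8769 = 5127.11498/285.8769 = 17.9347.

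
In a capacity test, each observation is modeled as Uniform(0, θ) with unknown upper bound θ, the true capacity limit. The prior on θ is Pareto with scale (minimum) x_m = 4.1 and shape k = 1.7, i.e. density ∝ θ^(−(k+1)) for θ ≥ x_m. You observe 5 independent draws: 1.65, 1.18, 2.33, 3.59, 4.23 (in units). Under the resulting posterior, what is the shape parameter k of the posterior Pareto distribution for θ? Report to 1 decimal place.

6.7

A Pareto(scale x_m, shape k) prior on the upper bound θ of Uniform(0, θ) is conjugate: posterior is Pareto(max(x_m, max xᵢ), k + n).
Sample maximum = 4.23; prior scale x_m = 4.1 → posterior scale = max = 4.23.
Posterior shape = 1.7 + 5 = 6.7.
Posterior shape k = 6.7.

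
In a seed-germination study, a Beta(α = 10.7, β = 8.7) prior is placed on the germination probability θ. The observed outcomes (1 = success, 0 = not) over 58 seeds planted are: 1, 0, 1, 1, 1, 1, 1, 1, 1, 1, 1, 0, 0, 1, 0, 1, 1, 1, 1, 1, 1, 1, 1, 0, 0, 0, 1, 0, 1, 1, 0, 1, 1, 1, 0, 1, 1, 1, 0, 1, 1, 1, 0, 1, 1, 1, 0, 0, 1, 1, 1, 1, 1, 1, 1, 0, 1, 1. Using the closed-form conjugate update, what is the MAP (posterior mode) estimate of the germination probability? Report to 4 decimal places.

0.6989

The Beta prior is conjugate to a Binomial/Bernoulli likelihood; the update adds successes to α and failures to β.
Posterior: Beta(α+k, β+n−k) = Beta(10.7+43, 8.7+15) = Beta(53.7, 23.7).
Mode of Beta(a,b) for a,b>1 is (a−1)/(a+b−2) = 52.7/75.4 = 0.6989.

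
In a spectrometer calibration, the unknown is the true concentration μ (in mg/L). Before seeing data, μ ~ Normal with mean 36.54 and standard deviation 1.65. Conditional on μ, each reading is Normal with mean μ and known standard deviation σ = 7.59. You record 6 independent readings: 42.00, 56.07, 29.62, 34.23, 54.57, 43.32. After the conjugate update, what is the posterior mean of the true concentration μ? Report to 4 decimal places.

For Normal data with known variance σ², a Normal(μ₀, σ₀²) prior on μ is conjugate. Posterior precision = 1/σ₀² + n/σ²; posterior mean is the precision-weighted average of μ₀ and x̄.
Σxᵢ = 42.00 + 56.07 + 29.62 + 34.23 + 54.57 + 43.32 = 259.81, so n·x̄ = 259.81.
σ₀² = 1.65² = 2.7225, σ² = 7.59² = 57.6081; σ² + n·σ₀² = 57.6081 + 6·2.7225 = 73.9431.
Posterior mean = (μ₀/σ₀² + n·x̄/σ²)/(1/σ₀² + n/σ²) = (σ²·μ₀ + σ₀²·n·x̄)/(σ² + n·σ₀²) = (57.6081·36.54 + 2.7225·259.81)/73.9431 = 2812.332699/73.9431 = 38.0337.

38.0337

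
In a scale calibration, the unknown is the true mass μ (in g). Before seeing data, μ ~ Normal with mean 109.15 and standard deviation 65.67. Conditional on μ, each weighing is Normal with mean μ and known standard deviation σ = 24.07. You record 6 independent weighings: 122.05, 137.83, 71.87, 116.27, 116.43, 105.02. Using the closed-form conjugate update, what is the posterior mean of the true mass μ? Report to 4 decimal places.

111.5252

For Normal data with known variance σ², a Normal(μ₀, σ₀²) prior on μ is conjugate. Posterior precision = 1/σ₀² + n/σ²; posterior mean is the precision-weighted average of μ₀ and x̄.
Σxᵢ = 122.05 + 137.83 + 71.87 + 116.27 + 116.43 + 105.02 = 669.47, so n·x̄ = 669.47.
σ₀² = 65.67² = 4312.5489, σ² = 24.07² = 579.3649; σ² + n·σ₀² = 579.3649 + 6·4312.5489 = 26454.6583.
Posterior mean = (μ₀/σ₀² + n·x̄/σ²)/(1/σ₀² + n/σ²) = (σ²·μ₀ + σ₀²·n·x̄)/(σ² + n·σ₀²) = (579.3649·109.15 + 4312.5489·669.47)/26454.6583 = 2950359.790918/26454.6583 = 111.5252.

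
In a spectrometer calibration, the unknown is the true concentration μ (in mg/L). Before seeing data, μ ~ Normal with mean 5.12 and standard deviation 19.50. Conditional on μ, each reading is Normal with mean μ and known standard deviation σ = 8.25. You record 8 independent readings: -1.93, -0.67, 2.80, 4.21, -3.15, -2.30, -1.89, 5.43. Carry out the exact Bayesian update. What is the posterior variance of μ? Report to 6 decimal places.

8.321622

For Normal data with known variance σ², a Normal(μ₀, σ₀²) prior on μ is conjugate. Posterior precision = 1/σ₀² + n/σ²; posterior mean is the precision-weighted average of μ₀ and x̄.
σ₀² = 19.50² = 380.25, σ² = 8.25² = 68.0625; σ² + n·σ₀² = 68.0625 + 8·380.25 = 3110.0625.
Posterior precision = 1/σ₀² + n/σ² = 1/380.25 + 8/68.0625 = (σ² + n·σ₀²)/(σ₀²σ²) = 3110.0625/(380.25·68.0625); posterior variance σₙ² = σ₀²σ²/(σ² + n·σ₀²) = 380.25·68.0625/3110.0625 = 8.321622.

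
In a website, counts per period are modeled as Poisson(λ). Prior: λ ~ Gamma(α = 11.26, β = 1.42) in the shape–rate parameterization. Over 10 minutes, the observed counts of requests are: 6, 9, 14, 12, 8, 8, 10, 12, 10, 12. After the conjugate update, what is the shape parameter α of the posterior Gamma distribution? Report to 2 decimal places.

With a Gamma(shape α, rate β) prior, the Poisson likelihood is conjugate: the posterior is Gamma(α + ΣXᵢ, β + n).
Sum of counts S = 101 over n = 10 minutes.
Posterior: Gamma(α+S, β+n) = Gamma(11.26+101, 1.42+10) = Gamma(112.26, 11.42).
Posterior α = 112.26.

112.26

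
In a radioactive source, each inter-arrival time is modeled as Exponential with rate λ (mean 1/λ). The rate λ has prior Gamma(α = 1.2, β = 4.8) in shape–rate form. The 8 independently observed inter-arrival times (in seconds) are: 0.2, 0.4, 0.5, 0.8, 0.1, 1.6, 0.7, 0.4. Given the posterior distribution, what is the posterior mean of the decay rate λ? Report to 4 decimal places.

0.9684

With a Gamma(shape α, rate β) prior on the exponential rate λ, the posterior after n observations with total T = Σxᵢ is Gamma(α+n, β+T).
Sum of observations T = 4.7 seconds; n = 8.
Posterior: Gamma(1.2+8, 4.8+4.7) = Gamma(9.2, 9.5).
Posterior mean of λ = α/β = 9.2/9.5 = 0.9684.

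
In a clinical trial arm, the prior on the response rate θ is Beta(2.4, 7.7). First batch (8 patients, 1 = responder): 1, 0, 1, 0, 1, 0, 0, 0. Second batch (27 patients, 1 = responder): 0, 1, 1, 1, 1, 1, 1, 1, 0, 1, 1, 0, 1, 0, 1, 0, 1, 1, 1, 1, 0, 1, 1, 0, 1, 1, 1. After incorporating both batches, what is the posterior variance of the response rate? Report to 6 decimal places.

0.005336

The Beta prior is conjugate to a Binomial/Bernoulli likelihood; the update adds successes to α and failures to β.
After batch 1: Beta(2.4+3, 7.7+5) = Beta(5.4, 12.7).
After batch 2: Beta(5.4+20, 12.7+7) = Beta(25.4, 19.7).
Var = αβ/((α+β)²(α+β+1)) = 25.4·19.7/(45.1²·46.1) = 0.005336.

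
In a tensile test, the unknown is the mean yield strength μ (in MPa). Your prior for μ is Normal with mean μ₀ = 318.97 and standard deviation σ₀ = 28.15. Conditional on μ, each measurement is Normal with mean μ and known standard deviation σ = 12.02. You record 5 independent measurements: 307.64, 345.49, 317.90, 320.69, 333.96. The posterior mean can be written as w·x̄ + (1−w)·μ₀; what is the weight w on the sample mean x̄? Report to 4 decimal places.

0.9648

For Normal data with known variance σ², a Normal(μ₀, σ₀²) prior on μ is conjugate. Posterior precision = 1/σ₀² + n/σ²; posterior mean is the precision-weighted average of μ₀ and x̄.
σ₀² = 28.15² = 792.4225, σ² = 12.02² = 144.4804. Prior precision 1/σ₀² = 1/792.4225; data precision n/σ² = 5/144.4804.
w = (n/σ²)/(1/σ₀² + n/σ²) = n·σ₀²/(σ² + n·σ₀²) = 5·792.4225/(144.4804 + 5·792.4225) = 3962.1125/4106.5929 = 0.9648.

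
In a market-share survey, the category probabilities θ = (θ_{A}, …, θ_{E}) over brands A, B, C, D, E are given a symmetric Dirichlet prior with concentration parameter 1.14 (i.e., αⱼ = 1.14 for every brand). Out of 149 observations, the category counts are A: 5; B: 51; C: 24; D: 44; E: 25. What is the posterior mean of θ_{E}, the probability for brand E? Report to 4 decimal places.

The Dirichlet prior is conjugate to the Multinomial likelihood: each posterior αⱼ = prior αⱼ + observed count nⱼ.
Posterior concentration: (6.14, 52.14, 25.14, 45.14, 26.14), total = 154.70.
E[θ_{E}|data] = α_{E}/Σα = 26.14/154.70 = 0.1690.

0.1690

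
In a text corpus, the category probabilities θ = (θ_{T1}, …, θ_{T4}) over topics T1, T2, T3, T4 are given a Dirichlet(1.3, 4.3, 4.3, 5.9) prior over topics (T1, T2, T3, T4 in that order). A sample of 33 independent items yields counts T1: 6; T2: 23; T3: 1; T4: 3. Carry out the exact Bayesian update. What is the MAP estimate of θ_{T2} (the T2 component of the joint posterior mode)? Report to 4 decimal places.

0.5871

The Dirichlet prior is conjugate to the Multinomial likelihood: each posterior αⱼ = prior αⱼ + observed count nⱼ.
Posterior concentration: (7.3, 27.3, 5.3, 8.9), total = 48.8.
Joint mode component: (α_{T2}−1)/(Σα−K) = 26.3/44.8 = 0.5871.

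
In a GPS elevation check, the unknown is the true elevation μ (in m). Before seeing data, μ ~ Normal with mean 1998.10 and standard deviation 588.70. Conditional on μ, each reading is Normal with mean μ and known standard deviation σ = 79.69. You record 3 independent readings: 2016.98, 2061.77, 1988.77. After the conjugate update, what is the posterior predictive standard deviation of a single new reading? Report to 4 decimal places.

For Normal data with known variance σ², a Normal(μ₀, σ₀²) prior on μ is conjugate. Posterior precision = 1/σ₀² + n/σ²; posterior mean is the precision-weighted average of μ₀ and x̄.
σ₀² = 588.70² = 346567.69, σ² = 79.69² = 6350.4961; σ² + n·σ₀² = 6350.4961 + 3·346567.69 = 1046053.5661.
Posterior precision = 1/σ₀² + n/σ² = 1/346567.69 + 3/6350.4961 = (σ² + n·σ₀²)/(σ₀²σ²) = 1046053.5661/(346567.69·6350.4961); posterior variance σₙ² = σ₀²σ²/(σ² + n·σ₀²) = 346567.69·6350.4961/1046053.5661 = 2103.980939.
Predictive variance for one new observation = σₙ² + σ² = 346567.69·6350.4961/1046053.5661 + 6350.4961 = σ²·(σ₀² + 1046053.5661)/1046053.5661 = 6350.4961·1392621.2561/1046053.5661 = 8454.477039; SD = √(6350.4961·1392621.2561/1046053.5661) = 91.9482.

91.9482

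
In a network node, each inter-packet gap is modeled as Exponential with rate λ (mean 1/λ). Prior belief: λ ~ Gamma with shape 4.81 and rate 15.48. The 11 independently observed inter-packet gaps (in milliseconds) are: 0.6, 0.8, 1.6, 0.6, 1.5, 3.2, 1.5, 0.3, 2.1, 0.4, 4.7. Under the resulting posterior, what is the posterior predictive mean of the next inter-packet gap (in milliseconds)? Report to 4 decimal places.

2.2134

With a Gamma(shape α, rate β) prior on the exponential rate λ, the posterior after n observations with total T = Σxᵢ is Gamma(α+n, β+T).
Sum of observations T = 17.3 milliseconds; n = 11.
Posterior: Gamma(4.81+11, 15.48+17.3) = Gamma(15.81, 32.78).
The predictive distribution for the next observation is Lomax; its mean is β/(α−1) = 32.78/14.81 = 2.2134.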